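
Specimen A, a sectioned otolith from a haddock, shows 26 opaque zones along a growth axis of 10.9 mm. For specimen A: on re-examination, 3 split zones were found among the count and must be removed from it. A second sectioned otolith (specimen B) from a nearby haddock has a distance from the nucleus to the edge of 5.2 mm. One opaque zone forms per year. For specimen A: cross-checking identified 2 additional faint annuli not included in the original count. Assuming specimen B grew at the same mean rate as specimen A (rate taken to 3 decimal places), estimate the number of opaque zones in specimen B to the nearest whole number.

12 opaque zones

Specimen A: after corrections the count is 26 − 3 + 2 = 25 opaque zones.
A: Extension rate ≈ 10.9 / 25 = 0.436 mm/yr.
For B, 5.2 / 0.436 = 11.93 years ≈ 12 opaque zones.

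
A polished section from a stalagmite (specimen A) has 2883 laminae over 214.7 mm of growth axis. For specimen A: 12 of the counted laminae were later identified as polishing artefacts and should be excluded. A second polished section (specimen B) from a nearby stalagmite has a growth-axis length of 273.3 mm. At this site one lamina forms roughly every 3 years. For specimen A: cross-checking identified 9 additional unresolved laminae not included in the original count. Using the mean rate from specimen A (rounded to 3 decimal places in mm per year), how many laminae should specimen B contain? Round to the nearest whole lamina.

3644 laminae

Specimen A: after corrections the count is 2883 − 12 + 9 = 2880 laminae.
Specimen A: 2880 laminae at 3 years each span 2880 × 3 = 8640 years.
A: Extension rate ≈ 214.7 / 8640 = 0.025 mm/yr.
Specimen B: 273.3 mm / 0.025 mm per year = 10932.00 years; at 3 years per lamina that is 10932.00 / 3 ≈ 3644 laminae.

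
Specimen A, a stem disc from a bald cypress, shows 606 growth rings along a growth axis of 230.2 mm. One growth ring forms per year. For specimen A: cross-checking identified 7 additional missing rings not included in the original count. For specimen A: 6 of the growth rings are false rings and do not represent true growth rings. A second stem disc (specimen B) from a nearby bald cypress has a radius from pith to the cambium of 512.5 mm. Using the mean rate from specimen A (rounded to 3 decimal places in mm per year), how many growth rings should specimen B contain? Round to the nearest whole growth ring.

Specimen A: true growth ring count = 606 − 6 + 7 = 607.
A: Extension rate ≈ 230.2 / 607 = 0.379 mm per year.
For B, 512.5 / 0.379 = 1352.24 years ≈ 1352 growth rings.

1352 growth rings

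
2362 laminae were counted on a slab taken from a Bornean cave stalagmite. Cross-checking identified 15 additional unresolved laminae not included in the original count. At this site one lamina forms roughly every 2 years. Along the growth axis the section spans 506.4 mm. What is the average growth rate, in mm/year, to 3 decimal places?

After corrections the count is 2362 + 15 = 2377 laminae.
Multiplying by 2 years per lamina: 2377 × 2 = 4754 years.
Extension rate ≈ 506.4 / 4754 = 0.107 mm/year.

0.107 mm/year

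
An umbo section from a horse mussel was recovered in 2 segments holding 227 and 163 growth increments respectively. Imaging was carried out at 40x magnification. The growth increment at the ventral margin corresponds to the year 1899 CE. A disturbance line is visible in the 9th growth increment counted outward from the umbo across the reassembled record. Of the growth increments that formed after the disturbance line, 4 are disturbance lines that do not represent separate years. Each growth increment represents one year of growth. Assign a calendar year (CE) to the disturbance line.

1522 CE

Total growth increments = 227 + 163 = 390.
Between growth increment 9 and the ventral margin there are 390 − 9 = 381 growth increments.
381 − 4 false = 377 true growth increments after the disturbance line.
Counting back 377 years from 1899 CE places the disturbance line in 1899 − 377 = 1522 CE.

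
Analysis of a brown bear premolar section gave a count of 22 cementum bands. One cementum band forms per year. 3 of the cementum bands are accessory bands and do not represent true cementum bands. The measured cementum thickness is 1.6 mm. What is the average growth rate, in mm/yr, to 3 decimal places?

0.084 mm/yr

True cementum band count = 22 − 3 = 19.
1.6 mm over 19 years gives 1.6 / 19 ≈ 0.084 mm/yr.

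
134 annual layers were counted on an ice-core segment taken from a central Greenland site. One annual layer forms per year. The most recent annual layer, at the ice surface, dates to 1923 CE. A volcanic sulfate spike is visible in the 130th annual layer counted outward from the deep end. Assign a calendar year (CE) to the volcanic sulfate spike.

The volcanic sulfate spike sits at annual layer 130 from the deep end, so 134 − 130 = 4 annual layers formed after it.
Counting back 4 years from 1923 CE places the volcanic sulfate spike in 1923 − 4 = 1919 CE.

1919 CE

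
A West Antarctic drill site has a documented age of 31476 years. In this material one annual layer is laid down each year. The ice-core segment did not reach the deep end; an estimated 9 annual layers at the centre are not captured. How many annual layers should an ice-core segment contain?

31467 annual layers

Expected annual layers over 31476 years: 31476.
31476 − 9 missed = 31467 annual layers expected in the prepared section.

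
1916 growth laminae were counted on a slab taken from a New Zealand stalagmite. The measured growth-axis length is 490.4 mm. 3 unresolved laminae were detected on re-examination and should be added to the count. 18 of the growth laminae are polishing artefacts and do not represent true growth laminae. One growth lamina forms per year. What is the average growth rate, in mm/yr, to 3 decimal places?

0.258 mm/yr

Correcting the raw count gives 1916 − 18 + 3 = 1901 true growth laminae.
Mean rate = 490.4 mm / 1901 years ≈ 0.258 mm/yr.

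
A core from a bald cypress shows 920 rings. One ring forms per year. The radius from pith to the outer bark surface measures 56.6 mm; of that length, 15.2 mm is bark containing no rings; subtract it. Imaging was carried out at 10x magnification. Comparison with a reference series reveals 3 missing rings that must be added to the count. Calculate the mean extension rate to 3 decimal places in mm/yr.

0.045 mm/yr

Adjusted count: 920 + 3 = 923 rings.
Net length = 56.6 − 15.2 = 41.4 mm.
41.4 mm over 923 years gives 41.4 / 923 ≈ 0.045 mm/yr.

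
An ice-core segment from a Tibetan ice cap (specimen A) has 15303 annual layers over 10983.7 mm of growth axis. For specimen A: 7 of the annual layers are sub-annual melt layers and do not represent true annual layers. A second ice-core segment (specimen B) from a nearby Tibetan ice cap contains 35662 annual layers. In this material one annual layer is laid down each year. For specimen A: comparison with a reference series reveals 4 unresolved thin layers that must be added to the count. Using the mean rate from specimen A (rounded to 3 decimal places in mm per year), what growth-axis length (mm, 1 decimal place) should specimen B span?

Specimen A: correcting the raw count gives 15303 − 7 + 4 = 15300 true annual layers.
A: 10983.7 mm over 15300 years gives 10983.7 / 15300 ≈ 0.718 mm/yr.
Length of B = 0.718 × 35662 = 25605.3 mm.

25605.3 mm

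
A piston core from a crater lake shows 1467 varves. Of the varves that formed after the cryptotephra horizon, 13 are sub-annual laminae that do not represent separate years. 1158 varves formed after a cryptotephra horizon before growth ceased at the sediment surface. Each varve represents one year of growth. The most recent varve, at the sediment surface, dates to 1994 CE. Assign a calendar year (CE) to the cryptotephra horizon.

849 CE

1158 varves post-date the cryptotephra horizon.
1158 − 13 false = 1145 true varves after the cryptotephra horizon.
Counting back 1145 years from 1994 CE places the cryptotephra horizon in 1994 − 1145 = 849 CE.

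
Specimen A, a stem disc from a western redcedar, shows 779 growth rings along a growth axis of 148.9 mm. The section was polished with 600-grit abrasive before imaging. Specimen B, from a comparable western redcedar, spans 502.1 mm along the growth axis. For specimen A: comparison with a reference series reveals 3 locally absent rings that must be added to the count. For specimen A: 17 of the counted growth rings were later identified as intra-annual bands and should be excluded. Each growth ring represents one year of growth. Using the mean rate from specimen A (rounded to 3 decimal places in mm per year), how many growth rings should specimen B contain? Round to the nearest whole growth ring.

2575 growth rings

Specimen A: adjusted count: 779 − 17 + 3 = 765 growth rings.
A: Mean rate = 148.9 mm / 765 years ≈ 0.195 mm/yr.
Specimen B: 502.1 mm / 0.195 mm per year = 2574.87 years ≈ 2575 growth rings.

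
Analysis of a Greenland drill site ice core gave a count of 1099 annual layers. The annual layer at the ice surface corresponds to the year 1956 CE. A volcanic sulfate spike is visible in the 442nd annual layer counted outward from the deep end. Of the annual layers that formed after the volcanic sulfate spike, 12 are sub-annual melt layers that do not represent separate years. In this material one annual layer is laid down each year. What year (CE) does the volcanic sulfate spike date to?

Between annual layer 442 and the ice surface there are 1099 − 442 = 657 annual layers.
657 − 12 false = 645 true annual layers after the volcanic sulfate spike.
Counting back 645 years from 1956 CE places the volcanic sulfate spike in 1956 − 645 = 1311 CE.

1311 CE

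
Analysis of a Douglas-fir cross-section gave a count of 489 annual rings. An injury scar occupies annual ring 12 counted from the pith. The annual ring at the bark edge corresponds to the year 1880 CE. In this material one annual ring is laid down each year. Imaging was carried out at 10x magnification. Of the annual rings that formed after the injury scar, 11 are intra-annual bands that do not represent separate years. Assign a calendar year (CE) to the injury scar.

1414 CE

489 − 12 = 477 annual rings lie beyond the injury scar toward the bark edge.
Excluding 11 false annual rings: 477 − 11 = 466.
The annual ring at the bark edge is 1880 CE, so the injury scar dates to 1880 − 466 = 1414 CE.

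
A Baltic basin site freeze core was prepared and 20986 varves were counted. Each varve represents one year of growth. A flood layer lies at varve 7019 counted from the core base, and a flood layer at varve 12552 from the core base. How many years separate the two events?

12552 − 7019 = 5533 varves lie between the two events.
One varve per year makes the interval 5533 years.

5533 years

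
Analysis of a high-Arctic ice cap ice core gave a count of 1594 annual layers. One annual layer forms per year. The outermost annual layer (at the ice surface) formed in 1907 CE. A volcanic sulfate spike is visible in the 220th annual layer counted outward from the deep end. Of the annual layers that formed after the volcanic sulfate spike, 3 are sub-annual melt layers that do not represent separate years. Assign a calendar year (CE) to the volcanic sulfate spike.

The volcanic sulfate spike sits at annual layer 220 from the deep end, so 1594 − 220 = 1374 annual layers formed after it.
1374 − 3 false = 1371 true annual layers after the volcanic sulfate spike.
1907 − 1371 = 536 CE.

536 CE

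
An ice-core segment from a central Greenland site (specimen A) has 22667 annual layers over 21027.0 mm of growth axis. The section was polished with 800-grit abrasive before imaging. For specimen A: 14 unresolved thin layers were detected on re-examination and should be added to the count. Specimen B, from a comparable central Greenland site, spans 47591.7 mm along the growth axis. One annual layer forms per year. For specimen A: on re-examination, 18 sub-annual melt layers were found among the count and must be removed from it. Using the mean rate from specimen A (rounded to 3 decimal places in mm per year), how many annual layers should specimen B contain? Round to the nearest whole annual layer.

51284 annual layers

Specimen A: adjusted count: 22667 − 18 + 14 = 22663 annual layers.
A: Mean rate = 21027.0 mm / 22663 years ≈ 0.928 mm/year.
B spans 47591.7 / 0.928 = 51284.16 years ≈ 51284 annual layers.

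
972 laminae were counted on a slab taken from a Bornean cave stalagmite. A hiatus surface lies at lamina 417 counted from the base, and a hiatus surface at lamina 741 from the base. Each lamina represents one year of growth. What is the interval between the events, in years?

324 years

741 − 417 = 324 laminae lie between the two events.
One lamina per year makes the interval 324 years.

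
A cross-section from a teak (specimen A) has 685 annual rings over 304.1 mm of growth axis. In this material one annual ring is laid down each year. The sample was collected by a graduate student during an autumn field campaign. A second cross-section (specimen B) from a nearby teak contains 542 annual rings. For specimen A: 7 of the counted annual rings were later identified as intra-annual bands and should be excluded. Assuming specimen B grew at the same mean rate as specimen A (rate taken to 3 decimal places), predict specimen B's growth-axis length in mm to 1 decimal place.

243.4 mm

Specimen A: after corrections the count is 685 − 7 = 678 annual rings.
A: 304.1 mm over 678 years gives 304.1 / 678 ≈ 0.449 mm/year.
B's length ≈ 0.449 × 542 = 243.4 mm.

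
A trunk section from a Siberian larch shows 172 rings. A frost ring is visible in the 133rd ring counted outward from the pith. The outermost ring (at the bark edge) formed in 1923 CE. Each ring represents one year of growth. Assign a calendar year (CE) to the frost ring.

The frost ring sits at ring 133 from the pith, so 172 − 133 = 39 rings formed after it.
1923 − 39 = 1884 CE.

1884 CE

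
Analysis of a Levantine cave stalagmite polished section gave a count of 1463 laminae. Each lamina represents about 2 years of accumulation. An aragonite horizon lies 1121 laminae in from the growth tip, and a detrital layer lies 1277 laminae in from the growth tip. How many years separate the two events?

312 yr

Separation: 1277 − 1121 = 156 laminae.
Multiplying by 2 years per lamina: 156 × 2 = 312 years.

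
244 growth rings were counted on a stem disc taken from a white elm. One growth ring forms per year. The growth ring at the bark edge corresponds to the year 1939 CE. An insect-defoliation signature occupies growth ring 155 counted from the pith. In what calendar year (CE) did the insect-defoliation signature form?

1850 CE

Between growth ring 155 and the bark edge there are 244 − 155 = 89 growth rings.
The growth ring at the bark edge is 1939 CE, so the insect-defoliation signature dates to 1939 − 89 = 1850 CE.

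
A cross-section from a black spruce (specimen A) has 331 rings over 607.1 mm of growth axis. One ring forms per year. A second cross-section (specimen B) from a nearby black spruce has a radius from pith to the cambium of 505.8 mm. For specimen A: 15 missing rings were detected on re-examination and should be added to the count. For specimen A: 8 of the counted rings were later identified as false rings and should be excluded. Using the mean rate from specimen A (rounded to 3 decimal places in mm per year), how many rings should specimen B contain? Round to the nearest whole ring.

Specimen A: correcting the raw count gives 331 − 8 + 15 = 338 true rings.
A: Mean rate = 607.1 mm / 338 years ≈ 1.796 mm/year.
Specimen B: 505.8 mm / 1.796 mm per year = 281.63 years ≈ 282 rings.

282 rings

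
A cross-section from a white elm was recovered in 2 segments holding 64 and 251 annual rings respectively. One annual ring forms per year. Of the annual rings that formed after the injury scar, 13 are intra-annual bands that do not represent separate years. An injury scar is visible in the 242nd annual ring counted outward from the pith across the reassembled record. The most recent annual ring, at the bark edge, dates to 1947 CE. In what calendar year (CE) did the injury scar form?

1887 CE

Total annual rings = 64 + 251 = 315.
315 − 242 = 73 annual rings lie beyond the injury scar toward the bark edge.
Removing the 13 false annual rings leaves 73 − 13 = 60 true annual rings beyond the injury scar.
Counting back 60 years from 1947 CE places the injury scar in 1947 − 60 = 1887 CE.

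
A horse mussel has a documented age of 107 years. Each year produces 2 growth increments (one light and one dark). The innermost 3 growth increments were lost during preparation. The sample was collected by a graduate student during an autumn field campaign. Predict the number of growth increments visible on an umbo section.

Expected growth increments: 107 × 2 = 214.
Less the 3 uncaptured growth increments: 214 − 3 = 211.

211 growth increments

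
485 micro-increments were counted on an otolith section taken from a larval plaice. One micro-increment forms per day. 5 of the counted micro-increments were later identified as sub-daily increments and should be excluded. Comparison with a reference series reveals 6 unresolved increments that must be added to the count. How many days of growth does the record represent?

True micro-increment count = 485 − 5 + 6 = 486.
With a one-to-one micro-increment periodicity this is 486 days.

486 d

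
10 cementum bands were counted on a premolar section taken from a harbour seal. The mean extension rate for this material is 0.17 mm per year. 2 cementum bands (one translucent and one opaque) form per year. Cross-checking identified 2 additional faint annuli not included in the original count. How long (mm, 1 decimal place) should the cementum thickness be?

Correcting the raw count gives 10 + 2 = 12 true cementum bands.
12 cementum bands at 2 per year is 12 / 2 = 6 years.
Length ≈ 0.17 × 6 = 1.0 mm.

1.0 mm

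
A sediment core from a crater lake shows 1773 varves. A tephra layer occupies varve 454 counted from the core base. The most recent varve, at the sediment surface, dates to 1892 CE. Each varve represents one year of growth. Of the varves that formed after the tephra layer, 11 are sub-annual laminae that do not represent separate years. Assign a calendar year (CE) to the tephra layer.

584 CE

The tephra layer sits at varve 454 from the core base, so 1773 − 454 = 1319 varves formed after it.
Excluding 11 false varves: 1319 − 11 = 1308.
The varve at the sediment surface is 1892 CE, so the tephra layer dates to 1892 − 1308 = 584 CE.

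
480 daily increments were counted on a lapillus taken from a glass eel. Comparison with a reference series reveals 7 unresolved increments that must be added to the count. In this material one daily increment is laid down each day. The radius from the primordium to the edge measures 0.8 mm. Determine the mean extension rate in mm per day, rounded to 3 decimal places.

True daily increment count = 480 + 7 = 487.
Extension rate ≈ 0.8 / 487 = 0.002 mm per day.

0.002 mm per day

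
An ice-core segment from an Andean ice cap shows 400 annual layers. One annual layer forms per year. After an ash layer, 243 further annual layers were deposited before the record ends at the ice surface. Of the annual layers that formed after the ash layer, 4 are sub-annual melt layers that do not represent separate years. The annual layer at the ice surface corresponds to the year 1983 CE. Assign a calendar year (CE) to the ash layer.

1744 CE

243 annual layers post-date the ash layer.
243 − 4 false = 239 true annual layers after the ash layer.
The annual layer at the ice surface is 1983 CE, so the ash layer dates to 1983 − 239 = 1744 CE.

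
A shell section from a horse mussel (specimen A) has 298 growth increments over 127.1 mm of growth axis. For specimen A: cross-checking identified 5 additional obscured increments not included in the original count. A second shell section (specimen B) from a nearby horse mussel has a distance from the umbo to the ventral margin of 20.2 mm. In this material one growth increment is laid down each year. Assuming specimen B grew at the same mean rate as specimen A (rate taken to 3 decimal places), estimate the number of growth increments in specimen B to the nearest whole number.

Specimen A: correcting the raw count gives 298 + 5 = 303 true growth increments.
A: Extension rate ≈ 127.1 / 303 = 0.419 mm/year.
For B, 20.2 / 0.419 = 48.21 years ≈ 48 growth increments.

48 growth increments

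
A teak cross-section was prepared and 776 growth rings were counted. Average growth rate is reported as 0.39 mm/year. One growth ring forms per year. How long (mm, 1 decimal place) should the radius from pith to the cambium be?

The record spans 776 years at 0.39 mm per year.
776 years at 0.39 mm/year gives 0.39 × 776 = 302.6 mm.

302.6 mm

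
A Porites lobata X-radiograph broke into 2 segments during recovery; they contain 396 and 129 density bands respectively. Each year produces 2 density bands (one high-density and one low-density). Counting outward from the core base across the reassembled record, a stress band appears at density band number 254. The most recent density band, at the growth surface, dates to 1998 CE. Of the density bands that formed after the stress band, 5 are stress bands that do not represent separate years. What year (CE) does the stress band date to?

1865 CE

Total density bands = 396 + 129 = 525.
525 − 254 = 271 density bands lie beyond the stress band toward the growth surface.
Excluding 5 false density bands: 271 − 5 = 266.
266 density bands at 2 per year is 266 / 2 = 133 years.
1998 − 133 = 1865 CE.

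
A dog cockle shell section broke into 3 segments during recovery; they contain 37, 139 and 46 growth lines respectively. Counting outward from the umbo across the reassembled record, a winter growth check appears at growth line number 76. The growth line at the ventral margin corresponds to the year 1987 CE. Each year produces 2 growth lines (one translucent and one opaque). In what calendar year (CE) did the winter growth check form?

1914 CE

Total growth lines = 37 + 139 + 46 = 222.
Between growth line 76 and the ventral margin there are 222 − 76 = 146 growth lines.
With 2 growth lines per year, 146 / 2 = 73 years.
1987 − 73 = 1914 CE.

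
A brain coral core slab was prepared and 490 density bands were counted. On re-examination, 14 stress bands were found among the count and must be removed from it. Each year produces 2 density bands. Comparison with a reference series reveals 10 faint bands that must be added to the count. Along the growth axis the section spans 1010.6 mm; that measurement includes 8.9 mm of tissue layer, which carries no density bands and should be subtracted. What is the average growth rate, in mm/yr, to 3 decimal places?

4.122 mm/yr

Adjusted count: 490 − 14 + 10 = 486 density bands.
486 density bands at 2 per year is 486 / 2 = 243 years.
Removing the 8.9 mm offcut leaves 1010.6 − 8.9 = 1001.7 mm.
Mean rate = 1001.7 mm / 243 years ≈ 4.122 mm/yr.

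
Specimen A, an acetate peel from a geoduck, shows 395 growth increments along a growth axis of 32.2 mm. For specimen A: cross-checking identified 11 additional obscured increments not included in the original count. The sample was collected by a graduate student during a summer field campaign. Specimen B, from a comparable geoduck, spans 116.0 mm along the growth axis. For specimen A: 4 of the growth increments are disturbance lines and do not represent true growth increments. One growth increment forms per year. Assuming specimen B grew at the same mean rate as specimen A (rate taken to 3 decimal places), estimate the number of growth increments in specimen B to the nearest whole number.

Specimen A: after corrections the count is 395 − 4 + 11 = 402 growth increments.
A: Mean rate = 32.2 mm / 402 years ≈ 0.080 mm per year.
B spans 116.0 / 0.080 = 1450.00 years ≈ 1450 growth increments.

1450 growth increments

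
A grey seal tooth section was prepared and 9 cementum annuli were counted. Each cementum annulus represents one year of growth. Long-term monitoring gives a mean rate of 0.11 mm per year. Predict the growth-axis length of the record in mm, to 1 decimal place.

1.0 mm

The record spans 9 years at 0.11 mm per year.
9 years at 0.11 mm/year gives 0.11 × 9 = 1.0 mm.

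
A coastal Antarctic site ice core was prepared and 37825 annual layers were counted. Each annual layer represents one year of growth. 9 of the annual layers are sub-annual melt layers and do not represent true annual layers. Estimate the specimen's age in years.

True annual layer count = 37825 − 9 = 37816.
With a one-to-one annual layer periodicity this is 37816 years.

37816 yr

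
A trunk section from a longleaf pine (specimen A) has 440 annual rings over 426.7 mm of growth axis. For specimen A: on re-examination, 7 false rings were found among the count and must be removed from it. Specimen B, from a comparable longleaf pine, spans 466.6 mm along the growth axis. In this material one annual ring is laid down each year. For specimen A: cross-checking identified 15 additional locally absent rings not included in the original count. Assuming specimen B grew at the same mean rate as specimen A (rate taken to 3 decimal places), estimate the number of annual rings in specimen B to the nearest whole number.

490 annual rings

Specimen A: correcting the raw count gives 440 − 7 + 15 = 448 true annual rings.
A: Extension rate ≈ 426.7 / 448 = 0.952 mm/year.
Specimen B: 466.6 mm / 0.952 mm per year = 490.13 years ≈ 490 annual rings.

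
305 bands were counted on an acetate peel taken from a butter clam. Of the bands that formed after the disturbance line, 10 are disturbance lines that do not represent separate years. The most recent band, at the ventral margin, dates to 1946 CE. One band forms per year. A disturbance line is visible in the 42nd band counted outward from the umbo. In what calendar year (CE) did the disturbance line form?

Between band 42 and the ventral margin there are 305 − 42 = 263 bands.
263 − 10 false = 253 true bands after the disturbance line.
1946 − 253 = 1693 CE.

1693 CE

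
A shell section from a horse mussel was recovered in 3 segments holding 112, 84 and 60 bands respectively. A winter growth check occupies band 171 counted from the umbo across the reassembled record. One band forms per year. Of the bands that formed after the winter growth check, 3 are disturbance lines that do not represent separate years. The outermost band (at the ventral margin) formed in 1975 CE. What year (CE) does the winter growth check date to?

1893 CE

Total bands = 112 + 84 + 60 = 256.
256 − 171 = 85 bands lie beyond the winter growth check toward the ventral margin.
85 − 3 false = 82 true bands after the winter growth check.
Counting back 82 years from 1975 CE places the winter growth check in 1975 − 82 = 1893 CE.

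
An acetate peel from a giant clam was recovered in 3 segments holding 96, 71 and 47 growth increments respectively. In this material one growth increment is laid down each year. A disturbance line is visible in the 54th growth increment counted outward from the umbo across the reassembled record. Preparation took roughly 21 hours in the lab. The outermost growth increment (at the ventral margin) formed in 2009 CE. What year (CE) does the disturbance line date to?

1849 CE

Total growth increments = 96 + 71 + 47 = 214.
Between growth increment 54 and the ventral margin there are 214 − 54 = 160 growth increments.
2009 − 160 = 1849 CE.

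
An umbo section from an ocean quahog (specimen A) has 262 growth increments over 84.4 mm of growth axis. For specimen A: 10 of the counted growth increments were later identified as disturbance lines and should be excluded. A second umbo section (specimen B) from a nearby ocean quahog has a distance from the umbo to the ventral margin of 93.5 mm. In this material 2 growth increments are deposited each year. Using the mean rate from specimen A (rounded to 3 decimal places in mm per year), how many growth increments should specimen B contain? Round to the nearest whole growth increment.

279 growth increments

Specimen A: correcting the raw count gives 262 − 10 = 252 true growth increments.
Specimen A: 252 growth increments at 2 per year is 252 / 2 = 126 years.
A: 84.4 mm over 126 years gives 84.4 / 126 ≈ 0.670 mm per year.
Specimen B: 93.5 mm / 0.670 mm per year = 139.55 years; at 2 growth increments per year that is 139.55 × 2 ≈ 279 growth increments.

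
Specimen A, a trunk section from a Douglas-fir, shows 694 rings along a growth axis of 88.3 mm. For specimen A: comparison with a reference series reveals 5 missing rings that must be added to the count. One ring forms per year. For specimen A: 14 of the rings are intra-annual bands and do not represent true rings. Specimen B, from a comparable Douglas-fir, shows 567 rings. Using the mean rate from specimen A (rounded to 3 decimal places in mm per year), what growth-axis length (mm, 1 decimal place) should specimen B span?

Specimen A: correcting the raw count gives 694 − 14 + 5 = 685 true rings.
A: 88.3 mm over 685 years gives 88.3 / 685 ≈ 0.129 mm/yr.
Length of B = 0.129 × 567 = 73.1 mm.

73.1 mm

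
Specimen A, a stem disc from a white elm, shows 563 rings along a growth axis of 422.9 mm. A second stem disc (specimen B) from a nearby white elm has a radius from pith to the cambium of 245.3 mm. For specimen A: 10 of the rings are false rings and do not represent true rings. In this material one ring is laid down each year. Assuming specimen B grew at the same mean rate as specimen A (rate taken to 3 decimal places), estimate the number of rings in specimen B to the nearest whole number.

Specimen A: correcting the raw count gives 563 − 10 = 553 true rings.
A: Extension rate ≈ 422.9 / 553 = 0.765 mm/yr.
Specimen B: 245.3 mm / 0.765 mm per year = 320.65 years ≈ 321 rings.

321 rings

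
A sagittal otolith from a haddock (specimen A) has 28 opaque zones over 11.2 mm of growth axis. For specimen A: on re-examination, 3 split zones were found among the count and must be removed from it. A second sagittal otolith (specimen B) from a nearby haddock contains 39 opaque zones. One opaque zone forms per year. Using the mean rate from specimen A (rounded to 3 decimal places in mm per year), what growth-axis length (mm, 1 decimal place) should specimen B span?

17.5 mm

Specimen A: adjusted count: 28 − 3 = 25 opaque zones.
A: Extension rate ≈ 11.2 / 25 = 0.448 mm per year.
Length of B = 0.448 × 39 = 17.5 mm.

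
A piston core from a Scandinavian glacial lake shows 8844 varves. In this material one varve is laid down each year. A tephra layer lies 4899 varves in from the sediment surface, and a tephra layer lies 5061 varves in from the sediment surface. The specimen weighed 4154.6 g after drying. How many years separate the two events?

162 yr

5061 − 4899 = 162 varves lie between the two events.
That is 162 years at one varve per year.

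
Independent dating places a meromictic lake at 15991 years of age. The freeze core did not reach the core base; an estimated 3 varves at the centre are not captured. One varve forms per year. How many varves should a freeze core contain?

15988 varves

One varve per year gives 15991 varves over 15991 years.
Less the 3 uncaptured varves: 15991 − 3 = 15988.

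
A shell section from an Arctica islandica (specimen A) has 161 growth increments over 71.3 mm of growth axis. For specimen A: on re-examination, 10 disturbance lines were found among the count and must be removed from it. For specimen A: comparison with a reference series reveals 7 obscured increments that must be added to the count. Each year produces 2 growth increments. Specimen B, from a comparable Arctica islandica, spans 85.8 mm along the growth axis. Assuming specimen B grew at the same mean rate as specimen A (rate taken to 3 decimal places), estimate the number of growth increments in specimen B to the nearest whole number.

Specimen A: correcting the raw count gives 161 − 10 + 7 = 158 true growth increments.
Specimen A: with 2 growth increments per year, 158 / 2 = 79 years.
A: 71.3 mm over 79 years gives 71.3 / 79 ≈ 0.903 mm/year.
Specimen B: 85.8 mm / 0.903 mm per year = 95.02 years; at 2 growth increments per year that is 95.02 × 2 ≈ 190 growth increments.

190 growth increments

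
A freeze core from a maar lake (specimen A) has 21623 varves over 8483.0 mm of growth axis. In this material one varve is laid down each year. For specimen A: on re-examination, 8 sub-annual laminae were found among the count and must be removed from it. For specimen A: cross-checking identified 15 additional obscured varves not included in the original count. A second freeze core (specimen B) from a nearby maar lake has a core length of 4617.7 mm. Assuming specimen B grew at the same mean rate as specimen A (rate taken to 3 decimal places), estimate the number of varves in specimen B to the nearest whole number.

Specimen A: after corrections the count is 21623 − 8 + 15 = 21630 varves.
A: Extension rate ≈ 8483.0 / 21630 = 0.392 mm/year.
Specimen B: 4617.7 mm / 0.392 mm per year = 11779.85 years ≈ 11780 varves.

11780 varves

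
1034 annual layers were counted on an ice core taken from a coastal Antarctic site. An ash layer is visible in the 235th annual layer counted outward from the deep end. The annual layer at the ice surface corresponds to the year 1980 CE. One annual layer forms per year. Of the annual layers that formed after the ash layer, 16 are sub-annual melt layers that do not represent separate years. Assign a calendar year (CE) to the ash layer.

1197 CE

1034 − 235 = 799 annual layers lie beyond the ash layer toward the ice surface.
799 − 16 false = 783 true annual layers after the ash layer.
Counting back 783 years from 1980 CE places the ash layer in 1980 − 783 = 1197 CE.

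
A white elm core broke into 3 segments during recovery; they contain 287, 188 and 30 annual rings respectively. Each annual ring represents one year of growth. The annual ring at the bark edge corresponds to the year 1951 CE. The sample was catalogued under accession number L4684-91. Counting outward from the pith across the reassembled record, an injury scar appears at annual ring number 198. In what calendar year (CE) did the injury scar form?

Total annual rings = 287 + 188 + 30 = 505.
505 − 198 = 307 annual rings lie beyond the injury scar toward the bark edge.
The annual ring at the bark edge is 1951 CE, so the injury scar dates to 1951 − 307 = 1644 CE.

1644 CE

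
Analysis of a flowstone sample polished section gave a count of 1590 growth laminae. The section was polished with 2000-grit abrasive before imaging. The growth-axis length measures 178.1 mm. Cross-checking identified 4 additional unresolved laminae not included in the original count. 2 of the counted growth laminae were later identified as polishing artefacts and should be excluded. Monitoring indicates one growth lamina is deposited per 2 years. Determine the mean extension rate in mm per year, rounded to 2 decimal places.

0.06 mm per year

True growth lamina count = 1590 − 2 + 4 = 1592.
Multiplying by 2 years per growth lamina: 1592 × 2 = 3184 years.
Extension rate ≈ 178.1 / 3184 = 0.06 mm per year.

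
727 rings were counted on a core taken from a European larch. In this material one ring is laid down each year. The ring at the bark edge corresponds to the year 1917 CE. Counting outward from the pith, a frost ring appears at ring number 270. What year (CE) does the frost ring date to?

1460 CE

727 − 270 = 457 rings lie beyond the frost ring toward the bark edge.
1917 − 457 = 1460 CE.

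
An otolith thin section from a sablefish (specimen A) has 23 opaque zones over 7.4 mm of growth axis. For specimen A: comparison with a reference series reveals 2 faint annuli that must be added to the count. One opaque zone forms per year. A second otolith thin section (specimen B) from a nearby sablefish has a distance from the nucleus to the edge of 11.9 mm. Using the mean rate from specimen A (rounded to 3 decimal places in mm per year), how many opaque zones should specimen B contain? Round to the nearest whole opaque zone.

40 opaque zones

Specimen A: after corrections the count is 23 + 2 = 25 opaque zones.
A: 7.4 mm over 25 years gives 7.4 / 25 ≈ 0.296 mm/year.
For B, 11.9 / 0.296 = 40.20 years ≈ 40 opaque zones.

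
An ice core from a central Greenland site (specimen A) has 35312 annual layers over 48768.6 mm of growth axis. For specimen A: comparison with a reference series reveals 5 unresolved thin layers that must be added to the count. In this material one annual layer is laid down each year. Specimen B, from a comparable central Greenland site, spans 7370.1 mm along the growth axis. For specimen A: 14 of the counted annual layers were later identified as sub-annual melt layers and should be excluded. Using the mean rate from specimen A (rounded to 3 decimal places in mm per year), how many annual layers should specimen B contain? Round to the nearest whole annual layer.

5337 annual layers

Specimen A: true annual layer count = 35312 − 14 + 5 = 35303.
A: Mean rate = 48768.6 mm / 35303 years ≈ 1.381 mm/yr.
For B, 7370.1 / 1.381 = 5336.78 years ≈ 5337 annual layers.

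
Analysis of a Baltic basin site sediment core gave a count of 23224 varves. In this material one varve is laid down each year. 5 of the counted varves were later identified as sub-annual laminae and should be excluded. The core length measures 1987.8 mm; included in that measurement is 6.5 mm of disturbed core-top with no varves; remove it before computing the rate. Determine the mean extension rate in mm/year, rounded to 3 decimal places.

Correcting the raw count gives 23224 − 5 = 23219 true varves.
The growth record spans 1987.8 − 6.5 = 1981.3 mm.
Mean rate = 1981.3 mm / 23219 years ≈ 0.085 mm/year.

0.085 mm/year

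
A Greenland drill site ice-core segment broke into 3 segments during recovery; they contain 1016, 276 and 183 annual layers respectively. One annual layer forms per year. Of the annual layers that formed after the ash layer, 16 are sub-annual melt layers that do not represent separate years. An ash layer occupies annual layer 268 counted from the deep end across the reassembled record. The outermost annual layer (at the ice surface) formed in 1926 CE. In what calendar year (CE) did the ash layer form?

735 CE

Total annual layers = 1016 + 276 + 183 = 1475.
1475 − 268 = 1207 annual layers lie beyond the ash layer toward the ice surface.
Removing the 16 false annual layers leaves 1207 − 16 = 1191 true annual layers beyond the ash layer.
Counting back 1191 years from 1926 CE places the ash layer in 1926 − 1191 = 735 CE.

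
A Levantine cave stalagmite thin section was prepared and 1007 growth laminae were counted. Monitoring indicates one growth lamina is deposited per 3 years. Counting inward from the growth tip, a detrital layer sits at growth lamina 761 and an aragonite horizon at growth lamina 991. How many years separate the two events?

The two markers are separated by 991 − 761 = 230 growth laminae.
230 growth laminae at 3 years each span 230 × 3 = 690 years.

690 yr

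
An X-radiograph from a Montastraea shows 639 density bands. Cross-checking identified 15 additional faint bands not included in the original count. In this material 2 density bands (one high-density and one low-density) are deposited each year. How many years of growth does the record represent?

True density band count = 639 + 15 = 654.
With 2 density bands per year, 654 / 2 = 327 years.

327 years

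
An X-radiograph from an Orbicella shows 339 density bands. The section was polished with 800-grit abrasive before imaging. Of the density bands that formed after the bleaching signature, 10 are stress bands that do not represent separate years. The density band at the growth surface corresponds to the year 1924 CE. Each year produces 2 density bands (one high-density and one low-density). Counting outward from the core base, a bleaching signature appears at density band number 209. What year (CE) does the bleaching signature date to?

1864 CE

The bleaching signature sits at density band 209 from the core base, so 339 − 209 = 130 density bands formed after it.
130 − 10 false = 120 true density bands after the bleaching signature.
With 2 density bands per year, 120 / 2 = 60 years.
1924 − 60 = 1864 CE.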